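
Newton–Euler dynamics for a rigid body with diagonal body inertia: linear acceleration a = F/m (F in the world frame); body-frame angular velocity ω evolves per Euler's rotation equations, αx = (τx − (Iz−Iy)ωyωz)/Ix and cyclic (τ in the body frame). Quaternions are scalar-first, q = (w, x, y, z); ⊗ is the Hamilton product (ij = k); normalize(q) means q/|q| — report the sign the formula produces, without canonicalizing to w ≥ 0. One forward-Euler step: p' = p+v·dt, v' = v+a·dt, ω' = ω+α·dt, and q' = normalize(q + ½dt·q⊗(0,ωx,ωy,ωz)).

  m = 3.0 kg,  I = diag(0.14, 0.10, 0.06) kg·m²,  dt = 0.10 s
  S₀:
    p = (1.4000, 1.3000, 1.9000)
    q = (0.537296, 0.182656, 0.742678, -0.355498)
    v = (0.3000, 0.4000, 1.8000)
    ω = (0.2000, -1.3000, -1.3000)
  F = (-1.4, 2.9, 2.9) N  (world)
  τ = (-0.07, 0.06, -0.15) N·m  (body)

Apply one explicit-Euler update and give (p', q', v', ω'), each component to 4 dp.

p' = (1.4300, 1.3400, 2.0800)
q' = (0.5583, 0.1162, 0.7130, -0.4080)
v' = (0.2533, 0.4967, 1.8967)
ω' = (0.1983, -1.2192, -1.5673)

ω×(Iω) gyroscopic = (-0.0676, -0.0208, 0.0104)
angular accel α = (-0.0171, 0.8080, -2.6733)
ω' = ω + α·dt = (0.1983, -1.2192, -1.5673)
q⊗(0,ω) = (0.4668028, -1.3201696, -0.5321316, -1.0844732)
updated quaternion q' = (0.5583, 0.1162, 0.7130, -0.4080)
new position p' = (1.4300, 1.3400, 2.0800)
new velocity v' = (0.2533, 0.4967, 1.8967)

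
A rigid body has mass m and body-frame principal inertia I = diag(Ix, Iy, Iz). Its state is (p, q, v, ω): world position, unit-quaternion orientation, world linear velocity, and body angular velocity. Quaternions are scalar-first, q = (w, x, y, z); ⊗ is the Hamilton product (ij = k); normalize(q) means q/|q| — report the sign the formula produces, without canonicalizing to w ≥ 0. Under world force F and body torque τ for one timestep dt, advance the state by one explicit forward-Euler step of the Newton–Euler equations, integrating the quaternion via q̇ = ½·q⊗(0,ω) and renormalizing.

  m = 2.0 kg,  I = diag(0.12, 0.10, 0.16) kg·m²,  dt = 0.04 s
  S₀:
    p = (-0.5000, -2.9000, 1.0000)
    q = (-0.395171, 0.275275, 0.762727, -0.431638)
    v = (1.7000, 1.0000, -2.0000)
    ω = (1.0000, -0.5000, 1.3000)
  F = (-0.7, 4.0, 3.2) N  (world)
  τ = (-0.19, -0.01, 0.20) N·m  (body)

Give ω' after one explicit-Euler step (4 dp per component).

ω' = (0.9497, -0.4832, 1.3475)

angular accel α = (-1.2583, 0.4200, 1.1875)
new body rate ω' = (0.9497, -0.4832, 1.3475)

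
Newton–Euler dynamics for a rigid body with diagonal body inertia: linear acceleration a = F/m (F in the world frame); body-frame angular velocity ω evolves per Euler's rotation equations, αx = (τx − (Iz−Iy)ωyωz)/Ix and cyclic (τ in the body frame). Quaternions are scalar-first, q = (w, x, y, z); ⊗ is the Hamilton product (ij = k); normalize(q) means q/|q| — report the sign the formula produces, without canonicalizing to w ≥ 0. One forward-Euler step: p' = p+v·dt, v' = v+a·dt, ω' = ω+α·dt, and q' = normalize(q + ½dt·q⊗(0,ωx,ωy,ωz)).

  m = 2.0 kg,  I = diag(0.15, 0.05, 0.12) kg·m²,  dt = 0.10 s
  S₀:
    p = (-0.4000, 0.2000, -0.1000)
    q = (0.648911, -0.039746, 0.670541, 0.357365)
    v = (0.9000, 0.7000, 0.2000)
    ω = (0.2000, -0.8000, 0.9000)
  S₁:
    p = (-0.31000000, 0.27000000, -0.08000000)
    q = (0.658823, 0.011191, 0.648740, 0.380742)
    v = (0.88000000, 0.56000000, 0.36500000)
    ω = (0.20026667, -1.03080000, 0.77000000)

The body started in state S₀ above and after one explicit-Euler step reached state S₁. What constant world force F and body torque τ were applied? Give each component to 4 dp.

F = (-0.4000, -2.8000, 3.3000)
τ = (-0.0500, -0.1100, -0.1400)

v₁ − v₀ = (-0.02000000, -0.14000000, 0.16500000)
applied force F = (-0.4000, -2.8000, 3.3000)
rate change Δω = (0.00026667, -0.23080000, -0.13000000)
I·α + gyro = (-0.0500, -0.1100, -0.1400)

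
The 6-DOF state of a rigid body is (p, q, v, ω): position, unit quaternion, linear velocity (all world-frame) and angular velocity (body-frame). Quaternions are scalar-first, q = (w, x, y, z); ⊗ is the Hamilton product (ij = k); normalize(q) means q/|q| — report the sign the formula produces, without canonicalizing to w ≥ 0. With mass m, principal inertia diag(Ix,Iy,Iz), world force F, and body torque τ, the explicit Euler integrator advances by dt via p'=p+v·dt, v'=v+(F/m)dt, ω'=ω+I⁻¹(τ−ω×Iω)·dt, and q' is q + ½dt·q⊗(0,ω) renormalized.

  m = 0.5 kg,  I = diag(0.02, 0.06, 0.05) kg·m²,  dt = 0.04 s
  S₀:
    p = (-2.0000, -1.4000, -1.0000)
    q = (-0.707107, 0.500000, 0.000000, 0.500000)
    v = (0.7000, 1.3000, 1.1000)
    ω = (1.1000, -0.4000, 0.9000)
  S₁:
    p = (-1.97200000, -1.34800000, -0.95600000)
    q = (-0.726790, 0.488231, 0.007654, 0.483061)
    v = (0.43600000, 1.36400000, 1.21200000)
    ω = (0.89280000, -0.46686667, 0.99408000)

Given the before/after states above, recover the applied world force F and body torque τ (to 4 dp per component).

F = (-3.3000, 0.8000, 1.4000)
τ = (-0.1000, -0.1300, 0.1000)

Δω = ω₁−ω₀ = (-0.20720000, -0.06686667, 0.09408000)
ω₀×(Iω₀) = (0.0036, -0.0297, -0.0176)
applied torque τ = (-0.1000, -0.1300, 0.1000)
v₁ − v₀ = (-0.26400000, 0.06400000, 0.11200000)
F = m·Δv/dt = (-3.3000, 0.8000, 1.4000)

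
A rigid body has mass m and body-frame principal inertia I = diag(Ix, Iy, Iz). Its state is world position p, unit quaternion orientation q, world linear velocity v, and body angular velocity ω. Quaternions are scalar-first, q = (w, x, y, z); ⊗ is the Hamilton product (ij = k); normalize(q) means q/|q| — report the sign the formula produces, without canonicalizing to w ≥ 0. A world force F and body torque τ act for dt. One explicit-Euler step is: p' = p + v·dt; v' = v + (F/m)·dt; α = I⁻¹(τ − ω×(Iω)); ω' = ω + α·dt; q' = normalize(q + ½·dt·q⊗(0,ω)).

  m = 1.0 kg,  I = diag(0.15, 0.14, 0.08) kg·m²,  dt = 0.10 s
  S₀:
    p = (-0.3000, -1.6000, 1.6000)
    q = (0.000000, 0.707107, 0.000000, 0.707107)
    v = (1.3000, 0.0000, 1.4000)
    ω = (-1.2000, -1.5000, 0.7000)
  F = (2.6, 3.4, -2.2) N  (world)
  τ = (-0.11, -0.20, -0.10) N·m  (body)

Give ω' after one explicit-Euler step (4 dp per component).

α = I⁻¹(τ − ω×Iω) = (-1.1533, -1.0086, -1.0250)
ω + α·dt = (-1.3153, -1.6009, 0.5975)

ω' = (-1.3153, -1.6009, 0.5975)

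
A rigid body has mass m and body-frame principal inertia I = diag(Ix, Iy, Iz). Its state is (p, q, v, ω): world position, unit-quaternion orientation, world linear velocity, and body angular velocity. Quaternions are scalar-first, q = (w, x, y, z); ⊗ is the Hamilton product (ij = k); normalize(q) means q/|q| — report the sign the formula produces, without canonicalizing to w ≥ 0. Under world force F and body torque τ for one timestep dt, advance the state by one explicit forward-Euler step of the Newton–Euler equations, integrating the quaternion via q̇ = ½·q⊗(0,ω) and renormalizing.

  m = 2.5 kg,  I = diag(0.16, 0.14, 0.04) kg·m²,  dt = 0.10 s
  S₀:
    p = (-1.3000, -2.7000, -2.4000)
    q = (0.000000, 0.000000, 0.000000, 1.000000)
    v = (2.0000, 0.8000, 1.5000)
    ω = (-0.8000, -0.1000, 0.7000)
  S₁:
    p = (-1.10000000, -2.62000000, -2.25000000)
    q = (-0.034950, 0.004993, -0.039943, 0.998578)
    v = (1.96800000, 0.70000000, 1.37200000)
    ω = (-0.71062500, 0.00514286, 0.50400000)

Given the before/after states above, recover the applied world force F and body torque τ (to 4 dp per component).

ω₁ − ω₀ = (0.08937500, 0.10514286, -0.19600000)
gyro term ω₀×Iω₀ = (0.0070, -0.0672, -0.0016)
applied torque τ = (0.1500, 0.0800, -0.0800)
Δv = v₁−v₀ = (-0.03200000, -0.10000000, -0.12800000)
applied force F = (-0.8000, -2.5000, -3.2000)

F = (-0.8000, -2.5000, -3.2000)
τ = (0.1500, 0.0800, -0.0800)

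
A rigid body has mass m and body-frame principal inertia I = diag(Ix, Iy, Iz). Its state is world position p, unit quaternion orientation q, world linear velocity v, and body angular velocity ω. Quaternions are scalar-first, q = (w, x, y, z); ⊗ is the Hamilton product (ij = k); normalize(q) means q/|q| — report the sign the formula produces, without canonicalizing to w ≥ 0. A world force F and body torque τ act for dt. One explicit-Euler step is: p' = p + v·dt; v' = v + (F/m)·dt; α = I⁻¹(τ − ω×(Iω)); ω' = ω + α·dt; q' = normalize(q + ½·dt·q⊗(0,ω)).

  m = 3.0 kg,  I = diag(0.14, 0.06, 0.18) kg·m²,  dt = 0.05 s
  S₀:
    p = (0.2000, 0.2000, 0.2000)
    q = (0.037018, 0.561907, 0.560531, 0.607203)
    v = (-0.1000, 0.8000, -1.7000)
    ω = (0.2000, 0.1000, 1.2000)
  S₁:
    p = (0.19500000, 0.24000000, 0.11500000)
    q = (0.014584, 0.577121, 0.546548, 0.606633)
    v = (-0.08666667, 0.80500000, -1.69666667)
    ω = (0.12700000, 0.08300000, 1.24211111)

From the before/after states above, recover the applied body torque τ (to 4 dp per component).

τ = (-0.1900, -0.0300, 0.1500)

ω₁ − ω₀ = (-0.07300000, -0.01700000, 0.04211111)
τ = I·(Δω/dt) + ω₀×(Iω₀) = (-0.1900, -0.0300, 0.1500)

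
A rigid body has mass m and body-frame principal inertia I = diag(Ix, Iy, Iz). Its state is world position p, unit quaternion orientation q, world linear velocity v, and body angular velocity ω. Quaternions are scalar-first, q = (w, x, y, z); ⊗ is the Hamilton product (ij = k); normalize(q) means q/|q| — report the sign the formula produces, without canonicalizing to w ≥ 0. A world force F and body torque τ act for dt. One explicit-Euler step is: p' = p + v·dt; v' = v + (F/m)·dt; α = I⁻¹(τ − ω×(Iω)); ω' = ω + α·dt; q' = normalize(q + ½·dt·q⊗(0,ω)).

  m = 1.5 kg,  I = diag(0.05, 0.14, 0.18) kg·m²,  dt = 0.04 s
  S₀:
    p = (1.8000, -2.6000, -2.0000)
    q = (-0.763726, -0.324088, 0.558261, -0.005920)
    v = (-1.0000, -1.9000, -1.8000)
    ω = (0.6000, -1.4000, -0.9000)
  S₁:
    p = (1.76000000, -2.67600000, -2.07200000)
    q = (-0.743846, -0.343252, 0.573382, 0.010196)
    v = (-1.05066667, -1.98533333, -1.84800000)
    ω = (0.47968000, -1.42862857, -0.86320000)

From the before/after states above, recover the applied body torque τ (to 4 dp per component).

rate change Δω = (-0.12032000, -0.02862857, 0.03680000)
gyro term ω₀×Iω₀ = (0.0504, 0.0702, -0.0756)
applied torque τ = (-0.1000, -0.0300, 0.0900)

τ = (-0.1000, -0.0300, 0.0900)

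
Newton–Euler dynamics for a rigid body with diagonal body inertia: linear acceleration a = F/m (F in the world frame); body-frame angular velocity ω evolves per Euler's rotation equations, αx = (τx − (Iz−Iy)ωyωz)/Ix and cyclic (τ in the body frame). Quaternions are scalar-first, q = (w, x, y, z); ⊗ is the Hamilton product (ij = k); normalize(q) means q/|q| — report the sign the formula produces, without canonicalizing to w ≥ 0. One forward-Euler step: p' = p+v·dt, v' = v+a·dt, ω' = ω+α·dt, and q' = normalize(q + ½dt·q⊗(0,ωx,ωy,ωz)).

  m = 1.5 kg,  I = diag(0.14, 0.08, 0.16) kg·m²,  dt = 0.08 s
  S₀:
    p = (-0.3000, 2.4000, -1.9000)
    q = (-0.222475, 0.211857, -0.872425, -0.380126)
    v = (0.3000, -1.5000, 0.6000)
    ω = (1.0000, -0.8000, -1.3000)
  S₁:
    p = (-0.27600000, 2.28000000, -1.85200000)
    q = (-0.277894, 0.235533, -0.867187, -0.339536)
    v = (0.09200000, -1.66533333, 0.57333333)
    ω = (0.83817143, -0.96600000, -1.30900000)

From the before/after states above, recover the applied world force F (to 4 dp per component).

F = (-3.9000, -3.1000, -0.5000)

v₁ − v₀ = (-0.20800000, -0.16533333, -0.02666667)
m·(v₁−v₀)/dt = (-3.9000, -3.1000, -0.5000)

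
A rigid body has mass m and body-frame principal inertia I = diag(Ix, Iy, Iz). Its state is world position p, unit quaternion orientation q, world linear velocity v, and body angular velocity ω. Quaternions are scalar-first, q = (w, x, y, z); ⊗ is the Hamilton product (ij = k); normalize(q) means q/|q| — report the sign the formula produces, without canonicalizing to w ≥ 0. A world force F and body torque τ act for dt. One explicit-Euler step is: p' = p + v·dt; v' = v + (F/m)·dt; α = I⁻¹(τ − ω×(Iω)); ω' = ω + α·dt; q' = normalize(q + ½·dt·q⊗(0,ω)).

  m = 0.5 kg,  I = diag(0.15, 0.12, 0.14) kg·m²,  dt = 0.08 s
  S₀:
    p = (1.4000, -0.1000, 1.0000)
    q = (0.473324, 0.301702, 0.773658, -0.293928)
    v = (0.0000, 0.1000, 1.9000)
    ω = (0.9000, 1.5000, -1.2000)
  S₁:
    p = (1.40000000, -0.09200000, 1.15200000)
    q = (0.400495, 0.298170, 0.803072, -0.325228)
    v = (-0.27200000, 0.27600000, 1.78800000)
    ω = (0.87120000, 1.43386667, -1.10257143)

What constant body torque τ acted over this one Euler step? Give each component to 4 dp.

Δω = ω₁−ω₀ = (-0.02880000, -0.06613333, 0.09742857)
τ = I·(Δω/dt) + ω₀×(Iω₀) = (-0.0900, -0.1100, 0.1300)

τ = (-0.0900, -0.1100, 0.1300)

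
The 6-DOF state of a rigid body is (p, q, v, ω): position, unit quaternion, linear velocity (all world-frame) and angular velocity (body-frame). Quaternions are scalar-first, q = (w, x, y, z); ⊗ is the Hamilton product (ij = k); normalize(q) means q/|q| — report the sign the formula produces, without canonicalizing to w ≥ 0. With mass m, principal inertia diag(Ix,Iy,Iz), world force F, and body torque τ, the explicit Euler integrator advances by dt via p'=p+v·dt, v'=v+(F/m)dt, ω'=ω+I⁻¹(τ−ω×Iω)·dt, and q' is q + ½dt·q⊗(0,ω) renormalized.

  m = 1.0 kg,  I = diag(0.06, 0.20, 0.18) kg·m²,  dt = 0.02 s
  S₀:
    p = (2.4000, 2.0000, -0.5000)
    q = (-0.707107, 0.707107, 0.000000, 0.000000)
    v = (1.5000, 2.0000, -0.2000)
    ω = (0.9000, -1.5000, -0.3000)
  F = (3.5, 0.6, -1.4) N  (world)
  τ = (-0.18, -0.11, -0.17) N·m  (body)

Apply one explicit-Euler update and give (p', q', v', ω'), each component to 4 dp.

precession coupling ω×(Iω) = (-0.0090, 0.0324, -0.1890)
α = I⁻¹(τ − ω×Iω) = (-2.8500, -0.7120, 0.1056)
ω' = ω + α·dt = (0.8430, -1.5142, -0.2979)
2q̇ = q⊗(0,ω) = (-0.6363963, -0.6363963, 1.2727926, -0.8485284)
q + ½dt·q⊗(0,ω), renormalized = (-0.7134, 0.7006, 0.0127, -0.0085)
a = F/m = (3.5000, 0.6000, -1.4000)
new position p' = (2.4300, 2.0400, -0.5040)
new velocity v' = (1.5700, 2.0120, -0.2280)

p' = (2.4300, 2.0400, -0.5040)
q' = (-0.7134, 0.7006, 0.0127, -0.0085)
v' = (1.5700, 2.0120, -0.2280)
ω' = (0.8430, -1.5142, -0.2979)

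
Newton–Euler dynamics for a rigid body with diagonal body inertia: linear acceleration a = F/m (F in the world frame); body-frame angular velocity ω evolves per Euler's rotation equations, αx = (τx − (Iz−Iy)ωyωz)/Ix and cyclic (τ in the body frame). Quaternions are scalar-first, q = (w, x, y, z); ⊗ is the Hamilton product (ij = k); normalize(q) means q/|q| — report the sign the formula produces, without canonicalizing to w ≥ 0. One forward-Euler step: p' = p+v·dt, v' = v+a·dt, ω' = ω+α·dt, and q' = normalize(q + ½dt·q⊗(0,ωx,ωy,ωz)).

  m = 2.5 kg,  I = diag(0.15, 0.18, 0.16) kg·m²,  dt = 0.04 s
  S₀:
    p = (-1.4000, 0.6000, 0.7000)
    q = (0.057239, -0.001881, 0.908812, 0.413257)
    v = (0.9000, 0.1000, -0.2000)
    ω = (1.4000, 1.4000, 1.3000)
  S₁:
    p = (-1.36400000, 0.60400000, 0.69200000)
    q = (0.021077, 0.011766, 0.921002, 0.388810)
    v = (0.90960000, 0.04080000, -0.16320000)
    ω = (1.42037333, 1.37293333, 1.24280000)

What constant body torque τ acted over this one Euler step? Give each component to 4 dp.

Δω = ω₁−ω₀ = (0.02037333, -0.02706667, -0.05720000)
gyro term ω₀×Iω₀ = (-0.0364, -0.0182, 0.0588)
τ = I·(Δω/dt) + ω₀×(Iω₀) = (0.0400, -0.1400, -0.1700)

τ = (0.0400, -0.1400, -0.1700)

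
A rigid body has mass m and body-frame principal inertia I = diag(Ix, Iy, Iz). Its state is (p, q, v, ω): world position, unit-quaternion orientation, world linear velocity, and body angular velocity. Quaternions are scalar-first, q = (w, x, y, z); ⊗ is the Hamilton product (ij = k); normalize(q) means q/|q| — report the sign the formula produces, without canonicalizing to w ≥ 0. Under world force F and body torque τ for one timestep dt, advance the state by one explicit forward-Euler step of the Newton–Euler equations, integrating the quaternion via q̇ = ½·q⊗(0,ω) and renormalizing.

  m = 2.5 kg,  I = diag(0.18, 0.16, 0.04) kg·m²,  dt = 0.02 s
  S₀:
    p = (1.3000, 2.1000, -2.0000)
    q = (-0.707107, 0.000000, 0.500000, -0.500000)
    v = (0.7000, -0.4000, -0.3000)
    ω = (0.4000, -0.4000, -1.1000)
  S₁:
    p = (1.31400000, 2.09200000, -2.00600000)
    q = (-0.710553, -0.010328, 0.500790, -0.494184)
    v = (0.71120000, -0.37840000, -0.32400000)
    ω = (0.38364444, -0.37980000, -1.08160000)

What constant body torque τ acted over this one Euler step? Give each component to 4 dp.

τ = (-0.2000, 0.1000, 0.0400)

rate change Δω = (-0.01635556, 0.02020000, 0.01840000)
I·α + gyro = (-0.2000, 0.1000, 0.0400)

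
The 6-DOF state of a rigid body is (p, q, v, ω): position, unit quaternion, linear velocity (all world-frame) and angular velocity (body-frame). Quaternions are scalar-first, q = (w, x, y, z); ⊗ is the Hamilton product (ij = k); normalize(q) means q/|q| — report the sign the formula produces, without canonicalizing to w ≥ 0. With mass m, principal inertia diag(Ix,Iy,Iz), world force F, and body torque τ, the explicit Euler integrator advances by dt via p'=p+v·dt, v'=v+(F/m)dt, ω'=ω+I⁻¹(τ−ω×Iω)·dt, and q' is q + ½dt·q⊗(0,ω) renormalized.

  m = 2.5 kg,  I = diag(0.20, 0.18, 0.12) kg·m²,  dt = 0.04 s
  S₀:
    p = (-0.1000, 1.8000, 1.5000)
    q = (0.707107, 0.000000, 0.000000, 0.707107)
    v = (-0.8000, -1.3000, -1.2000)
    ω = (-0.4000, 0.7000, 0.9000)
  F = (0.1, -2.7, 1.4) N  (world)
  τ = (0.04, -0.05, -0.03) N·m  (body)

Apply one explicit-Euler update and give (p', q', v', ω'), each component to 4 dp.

p' = (-0.1320, 1.7480, 1.4520)
q' = (0.6942, -0.0156, 0.0042, 0.7196)
v' = (-0.7984, -1.3432, -1.1776)
ω' = (-0.3844, 0.6953, 0.8881)

angular accel α = (0.3890, -0.1178, -0.2967)
ω' = ω + α·dt = (-0.3844, 0.6953, 0.8881)
2q̇ = q⊗(0,ω) = (-0.6363963, -0.7778177, 0.2121321, 0.6363963)
q' = normalize(q + ½dt·q⊗(0,ω)) = (0.6942, -0.0156, 0.0042, 0.7196)
p' = p + v·dt = (-0.1320, 1.7480, 1.4520)
new velocity v' = (-0.7984, -1.3432, -1.1776)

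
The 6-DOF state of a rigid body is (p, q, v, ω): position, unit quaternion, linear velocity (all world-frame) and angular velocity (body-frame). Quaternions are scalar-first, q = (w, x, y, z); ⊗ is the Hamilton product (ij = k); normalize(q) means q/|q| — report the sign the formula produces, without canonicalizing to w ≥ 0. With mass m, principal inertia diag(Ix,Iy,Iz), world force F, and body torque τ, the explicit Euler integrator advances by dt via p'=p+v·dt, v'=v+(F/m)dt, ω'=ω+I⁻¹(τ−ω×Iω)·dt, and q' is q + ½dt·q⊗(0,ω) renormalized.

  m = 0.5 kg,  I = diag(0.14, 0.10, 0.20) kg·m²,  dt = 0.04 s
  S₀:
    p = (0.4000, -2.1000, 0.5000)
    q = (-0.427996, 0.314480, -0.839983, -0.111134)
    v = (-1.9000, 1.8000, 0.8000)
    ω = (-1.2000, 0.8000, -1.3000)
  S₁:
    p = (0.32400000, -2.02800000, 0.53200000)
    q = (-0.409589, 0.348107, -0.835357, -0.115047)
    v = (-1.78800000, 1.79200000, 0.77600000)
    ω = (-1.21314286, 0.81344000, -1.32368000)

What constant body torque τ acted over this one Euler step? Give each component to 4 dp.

τ = (-0.1500, -0.0600, -0.0800)

rate change Δω = (-0.01314286, 0.01344000, -0.02368000)
ω₀×(Iω₀) = (-0.1040, -0.0936, 0.0384)
τ = I·(Δω/dt) + ω₀×(Iω₀) = (-0.1500, -0.0600, -0.0800)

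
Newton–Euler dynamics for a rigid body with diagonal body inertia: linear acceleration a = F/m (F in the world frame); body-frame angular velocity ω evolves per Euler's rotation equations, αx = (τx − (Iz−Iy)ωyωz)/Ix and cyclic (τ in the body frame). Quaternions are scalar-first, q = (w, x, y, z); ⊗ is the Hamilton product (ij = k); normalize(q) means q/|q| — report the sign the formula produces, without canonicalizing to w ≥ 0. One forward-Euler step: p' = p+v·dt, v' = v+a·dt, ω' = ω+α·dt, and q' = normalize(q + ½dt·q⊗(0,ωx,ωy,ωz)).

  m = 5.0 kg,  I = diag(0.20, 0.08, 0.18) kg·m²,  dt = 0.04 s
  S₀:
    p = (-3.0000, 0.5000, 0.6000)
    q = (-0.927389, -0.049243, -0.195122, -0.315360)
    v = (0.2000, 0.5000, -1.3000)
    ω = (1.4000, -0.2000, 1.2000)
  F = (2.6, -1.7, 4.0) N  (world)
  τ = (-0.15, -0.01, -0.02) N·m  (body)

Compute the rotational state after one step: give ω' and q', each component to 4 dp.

α = I⁻¹(τ − ω×Iω) = (-0.6300, -0.5450, -0.2978)
ω + α·dt = (1.3748, -0.2218, 1.1881)
Hamilton product q⊗(0,ω) = (0.4083478, -1.5955630, -0.1969346, -0.8298474)
updated quaternion q' = (-0.9186, -0.0811, -0.1989, -0.3317)

ω' = (1.3748, -0.2218, 1.1881)
q' = (-0.9186, -0.0811, -0.1989, -0.3317)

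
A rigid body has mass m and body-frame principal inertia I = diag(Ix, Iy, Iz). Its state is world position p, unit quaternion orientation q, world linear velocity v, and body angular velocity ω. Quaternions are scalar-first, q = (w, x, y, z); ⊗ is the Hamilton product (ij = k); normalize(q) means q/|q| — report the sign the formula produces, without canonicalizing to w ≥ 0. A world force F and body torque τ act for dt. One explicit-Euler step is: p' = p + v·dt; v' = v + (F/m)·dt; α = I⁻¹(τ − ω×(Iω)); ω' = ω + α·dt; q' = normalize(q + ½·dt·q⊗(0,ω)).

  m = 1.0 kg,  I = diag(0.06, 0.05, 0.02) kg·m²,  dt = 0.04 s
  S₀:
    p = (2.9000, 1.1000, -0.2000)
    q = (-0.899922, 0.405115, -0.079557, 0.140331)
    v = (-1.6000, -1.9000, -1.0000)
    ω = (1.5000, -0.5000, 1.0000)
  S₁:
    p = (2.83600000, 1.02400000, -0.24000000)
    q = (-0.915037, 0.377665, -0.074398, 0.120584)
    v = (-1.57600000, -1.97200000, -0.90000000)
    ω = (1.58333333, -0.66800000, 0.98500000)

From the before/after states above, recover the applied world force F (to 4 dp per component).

v₁ − v₀ = (0.02400000, -0.07200000, 0.10000000)
m·(v₁−v₀)/dt = (0.6000, -1.8000, 2.5000)

F = (0.6000, -1.8000, 2.5000)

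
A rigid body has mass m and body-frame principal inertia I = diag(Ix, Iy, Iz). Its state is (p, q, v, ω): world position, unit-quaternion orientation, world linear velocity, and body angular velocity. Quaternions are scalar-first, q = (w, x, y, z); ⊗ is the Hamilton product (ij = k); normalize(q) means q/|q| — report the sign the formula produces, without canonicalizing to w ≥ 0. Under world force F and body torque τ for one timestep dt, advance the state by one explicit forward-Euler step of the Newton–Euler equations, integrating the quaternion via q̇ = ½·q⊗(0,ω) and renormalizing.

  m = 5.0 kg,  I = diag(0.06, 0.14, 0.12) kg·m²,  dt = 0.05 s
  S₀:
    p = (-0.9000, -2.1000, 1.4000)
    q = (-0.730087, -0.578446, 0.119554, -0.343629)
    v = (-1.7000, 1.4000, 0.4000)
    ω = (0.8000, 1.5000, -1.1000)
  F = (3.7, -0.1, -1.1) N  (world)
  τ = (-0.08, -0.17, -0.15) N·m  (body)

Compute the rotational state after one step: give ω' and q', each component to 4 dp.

ω' = (0.7058, 1.4204, -1.2025)
q' = (-0.7315, -0.5827, 0.0693, -0.3472)

(τ − ω×Iω)/I = (-1.8833, -1.5914, -2.0500)
ω' = ω + α·dt = (0.7058, 1.4204, -1.2025)
2q̇ = q⊗(0,ω) = (-0.0945661, -0.2001355, -2.0063243, -0.1602165)
updated quaternion q' = (-0.7315, -0.5827, 0.0693, -0.3472)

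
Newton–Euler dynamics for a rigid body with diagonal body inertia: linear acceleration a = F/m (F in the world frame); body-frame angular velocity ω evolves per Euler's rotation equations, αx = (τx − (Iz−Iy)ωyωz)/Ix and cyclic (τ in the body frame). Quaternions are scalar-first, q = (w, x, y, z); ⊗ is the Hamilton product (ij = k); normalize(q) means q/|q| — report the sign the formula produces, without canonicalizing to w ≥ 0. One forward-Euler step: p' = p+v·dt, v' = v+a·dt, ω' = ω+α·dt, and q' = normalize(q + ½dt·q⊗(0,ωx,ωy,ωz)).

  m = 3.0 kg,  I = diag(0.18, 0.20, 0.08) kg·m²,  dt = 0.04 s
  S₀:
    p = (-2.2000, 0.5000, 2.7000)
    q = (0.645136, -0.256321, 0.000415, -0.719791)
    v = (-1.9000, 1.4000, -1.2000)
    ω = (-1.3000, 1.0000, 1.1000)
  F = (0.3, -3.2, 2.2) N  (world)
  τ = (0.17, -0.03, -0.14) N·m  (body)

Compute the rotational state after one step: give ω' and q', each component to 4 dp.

ω' = (-1.2329, 1.0226, 1.0430)
q' = (0.6538, -0.2585, 0.0376, -0.7102)

precession coupling ω×(Iω) = (-0.1320, -0.1430, -0.0260)
(τ − ω×Iω)/I = (1.6778, 0.5650, -1.4250)
ω + α·dt = (-1.2329, 1.0226, 1.0430)
Hamilton product q⊗(0,ω) = (0.4581378, -0.1184293, 1.8628174, 0.4538681)
updated quaternion q' = (0.6538, -0.2585, 0.0376, -0.7102)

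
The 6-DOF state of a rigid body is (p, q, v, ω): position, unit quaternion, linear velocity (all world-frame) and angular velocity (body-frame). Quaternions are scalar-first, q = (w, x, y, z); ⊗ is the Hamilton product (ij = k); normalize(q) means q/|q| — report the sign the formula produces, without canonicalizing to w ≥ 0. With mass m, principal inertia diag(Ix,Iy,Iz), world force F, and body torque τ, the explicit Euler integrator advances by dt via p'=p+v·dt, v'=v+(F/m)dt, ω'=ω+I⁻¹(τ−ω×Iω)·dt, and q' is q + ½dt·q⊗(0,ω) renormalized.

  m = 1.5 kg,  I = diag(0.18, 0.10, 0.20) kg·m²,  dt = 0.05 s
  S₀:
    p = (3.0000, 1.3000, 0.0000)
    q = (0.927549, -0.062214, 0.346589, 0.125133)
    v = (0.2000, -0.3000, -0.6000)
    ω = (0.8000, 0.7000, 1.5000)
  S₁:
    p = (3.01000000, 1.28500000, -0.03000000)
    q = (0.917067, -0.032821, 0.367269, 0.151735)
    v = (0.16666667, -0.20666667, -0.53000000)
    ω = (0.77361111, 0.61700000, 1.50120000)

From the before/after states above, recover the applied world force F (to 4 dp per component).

F = (-1.0000, 2.8000, 2.1000)

v₁ − v₀ = (-0.03333333, 0.09333333, 0.07000000)
F = m·Δv/dt = (-1.0000, 2.8000, 2.1000)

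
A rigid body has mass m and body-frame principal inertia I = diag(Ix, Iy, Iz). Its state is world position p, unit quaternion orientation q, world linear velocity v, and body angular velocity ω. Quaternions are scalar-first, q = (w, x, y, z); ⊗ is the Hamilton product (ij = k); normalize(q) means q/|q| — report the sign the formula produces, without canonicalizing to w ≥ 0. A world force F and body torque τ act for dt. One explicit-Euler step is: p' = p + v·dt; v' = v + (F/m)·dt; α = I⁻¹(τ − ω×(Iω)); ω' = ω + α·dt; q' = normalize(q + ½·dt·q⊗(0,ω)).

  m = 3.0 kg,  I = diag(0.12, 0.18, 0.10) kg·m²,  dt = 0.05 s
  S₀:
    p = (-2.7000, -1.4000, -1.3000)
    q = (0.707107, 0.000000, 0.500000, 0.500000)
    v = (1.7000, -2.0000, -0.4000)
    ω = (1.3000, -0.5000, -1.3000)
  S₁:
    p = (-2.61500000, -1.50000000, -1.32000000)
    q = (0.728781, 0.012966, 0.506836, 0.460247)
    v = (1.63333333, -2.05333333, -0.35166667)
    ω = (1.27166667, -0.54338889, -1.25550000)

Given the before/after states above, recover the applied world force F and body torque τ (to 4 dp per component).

rate change Δω = (-0.02833333, -0.04338889, 0.04450000)
gyro term ω₀×Iω₀ = (-0.0520, -0.0338, -0.0390)
applied torque τ = (-0.1200, -0.1900, 0.0500)
v₁ − v₀ = (-0.06666667, -0.05333333, 0.04833333)
m·(v₁−v₀)/dt = (-4.0000, -3.2000, 2.9000)

F = (-4.0000, -3.2000, 2.9000)
τ = (-0.1200, -0.1900, 0.0500)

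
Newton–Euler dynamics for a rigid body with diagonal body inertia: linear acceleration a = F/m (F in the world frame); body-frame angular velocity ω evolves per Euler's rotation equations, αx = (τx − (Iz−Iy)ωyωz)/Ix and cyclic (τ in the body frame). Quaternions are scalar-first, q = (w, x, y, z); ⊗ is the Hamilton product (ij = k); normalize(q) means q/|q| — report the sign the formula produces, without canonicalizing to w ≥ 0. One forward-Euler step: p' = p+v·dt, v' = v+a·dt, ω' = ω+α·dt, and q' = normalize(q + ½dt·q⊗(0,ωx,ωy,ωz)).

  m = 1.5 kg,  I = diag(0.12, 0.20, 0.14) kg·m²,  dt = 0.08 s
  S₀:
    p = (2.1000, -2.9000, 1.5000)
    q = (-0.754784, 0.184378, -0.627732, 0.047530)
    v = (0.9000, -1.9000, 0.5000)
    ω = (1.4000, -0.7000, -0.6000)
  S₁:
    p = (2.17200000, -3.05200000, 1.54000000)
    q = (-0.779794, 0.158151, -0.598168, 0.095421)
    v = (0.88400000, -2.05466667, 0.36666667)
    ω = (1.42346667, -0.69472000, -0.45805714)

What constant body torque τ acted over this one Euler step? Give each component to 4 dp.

τ = (0.0100, 0.0300, 0.1700)

ω₁ − ω₀ = (0.02346667, 0.00528000, 0.14194286)
ω₀×(Iω₀) = (-0.0252, 0.0168, -0.0784)
applied torque τ = (0.0100, 0.0300, 0.1700)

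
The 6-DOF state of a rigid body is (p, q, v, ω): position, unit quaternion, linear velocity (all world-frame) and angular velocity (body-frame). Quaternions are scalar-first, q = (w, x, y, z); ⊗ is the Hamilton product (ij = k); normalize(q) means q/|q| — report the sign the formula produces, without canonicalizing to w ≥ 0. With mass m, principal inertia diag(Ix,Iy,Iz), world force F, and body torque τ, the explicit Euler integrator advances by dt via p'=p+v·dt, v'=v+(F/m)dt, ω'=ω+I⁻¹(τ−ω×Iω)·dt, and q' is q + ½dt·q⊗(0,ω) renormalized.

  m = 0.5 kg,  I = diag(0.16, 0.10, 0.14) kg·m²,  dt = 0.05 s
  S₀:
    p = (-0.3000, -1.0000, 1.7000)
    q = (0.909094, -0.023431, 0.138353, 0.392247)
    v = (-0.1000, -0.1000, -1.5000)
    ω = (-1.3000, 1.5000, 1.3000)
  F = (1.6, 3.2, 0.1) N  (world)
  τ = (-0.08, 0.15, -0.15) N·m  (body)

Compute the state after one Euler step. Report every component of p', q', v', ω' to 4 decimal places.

p' = (-0.3050, -1.0050, 1.6250)
q' = (0.8888, -0.0631, 0.1602, 0.4247)
v' = (0.0600, 0.2200, -1.4900)
ω' = (-1.3494, 1.5919, 1.2046)

α = I⁻¹(τ − ω×Iω) = (-0.9875, 1.8380, -1.9071)
new body rate ω' = (-1.3494, 1.5919, 1.2046)
2q̇ = q⊗(0,ω) = (-0.7479109, -1.5903338, 0.8841802, 1.3265346)
q + ½dt·q⊗(0,ω), renormalized = (0.8888, -0.0631, 0.1602, 0.4247)
a = F/m = (3.2000, 6.4000, 0.2000)
p' = p + v·dt = (-0.3050, -1.0050, 1.6250)
v + (F/m)dt = (0.0600, 0.2200, -1.4900)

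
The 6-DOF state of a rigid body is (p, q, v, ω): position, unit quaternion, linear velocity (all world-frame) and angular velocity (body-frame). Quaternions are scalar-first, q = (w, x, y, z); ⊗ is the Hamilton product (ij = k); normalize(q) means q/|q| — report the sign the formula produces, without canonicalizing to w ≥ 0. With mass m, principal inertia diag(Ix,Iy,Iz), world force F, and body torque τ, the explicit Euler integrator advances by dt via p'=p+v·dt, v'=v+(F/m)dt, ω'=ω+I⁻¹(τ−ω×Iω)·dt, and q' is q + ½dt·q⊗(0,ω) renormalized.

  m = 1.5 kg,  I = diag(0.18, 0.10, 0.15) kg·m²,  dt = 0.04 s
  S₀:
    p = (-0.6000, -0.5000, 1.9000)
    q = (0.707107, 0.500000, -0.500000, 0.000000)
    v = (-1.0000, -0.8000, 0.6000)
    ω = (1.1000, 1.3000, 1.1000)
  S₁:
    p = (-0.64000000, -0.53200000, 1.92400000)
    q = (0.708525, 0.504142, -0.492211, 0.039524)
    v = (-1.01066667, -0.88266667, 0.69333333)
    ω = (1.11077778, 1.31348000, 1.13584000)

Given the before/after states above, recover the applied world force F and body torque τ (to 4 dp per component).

F = (-0.4000, -3.1000, 3.5000)
τ = (0.1200, 0.0700, 0.0200)

Δω = ω₁−ω₀ = (0.01077778, 0.01348000, 0.03584000)
gyro term ω₀×Iω₀ = (0.0715, 0.0363, -0.1144)
I·α + gyro = (0.1200, 0.0700, 0.0200)
velocity change Δv = (-0.01066667, -0.08266667, 0.09333333)
F = m·Δv/dt = (-0.4000, -3.1000, 3.5000)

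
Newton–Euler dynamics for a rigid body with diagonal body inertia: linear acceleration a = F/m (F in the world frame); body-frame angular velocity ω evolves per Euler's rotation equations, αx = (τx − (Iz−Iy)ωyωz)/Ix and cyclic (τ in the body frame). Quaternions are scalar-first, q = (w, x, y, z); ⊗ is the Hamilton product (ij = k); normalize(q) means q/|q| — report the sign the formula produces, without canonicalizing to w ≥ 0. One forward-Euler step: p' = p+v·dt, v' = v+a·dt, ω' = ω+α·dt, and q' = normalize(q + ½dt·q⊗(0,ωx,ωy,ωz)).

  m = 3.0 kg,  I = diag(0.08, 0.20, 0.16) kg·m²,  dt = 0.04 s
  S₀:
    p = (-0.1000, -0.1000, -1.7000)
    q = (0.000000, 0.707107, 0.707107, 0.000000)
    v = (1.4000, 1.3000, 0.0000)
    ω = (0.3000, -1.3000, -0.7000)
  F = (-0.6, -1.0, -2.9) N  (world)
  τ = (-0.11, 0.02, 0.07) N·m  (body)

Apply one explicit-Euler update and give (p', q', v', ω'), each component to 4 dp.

gyro term ω×Iω = (-0.0364, 0.0168, -0.0468)
α = I⁻¹(τ − ω×Iω) = (-0.9200, 0.0160, 0.7300)
ω' = ω + α·dt = (0.2632, -1.2994, -0.6708)
q⊗(0,ω) = (0.7071070, -0.4949749, 0.4949749, -1.1313712)
q' = normalize(q + ½dt·q⊗(0,ω)) = (0.0141, 0.6969, 0.7167, -0.0226)
p + v·dt = (-0.0440, -0.0480, -1.7000)
new velocity v' = (1.3920, 1.2867, -0.0387)

p' = (-0.0440, -0.0480, -1.7000)
q' = (0.0141, 0.6969, 0.7167, -0.0226)
v' = (1.3920, 1.2867, -0.0387)
ω' = (0.2632, -1.2994, -0.6708)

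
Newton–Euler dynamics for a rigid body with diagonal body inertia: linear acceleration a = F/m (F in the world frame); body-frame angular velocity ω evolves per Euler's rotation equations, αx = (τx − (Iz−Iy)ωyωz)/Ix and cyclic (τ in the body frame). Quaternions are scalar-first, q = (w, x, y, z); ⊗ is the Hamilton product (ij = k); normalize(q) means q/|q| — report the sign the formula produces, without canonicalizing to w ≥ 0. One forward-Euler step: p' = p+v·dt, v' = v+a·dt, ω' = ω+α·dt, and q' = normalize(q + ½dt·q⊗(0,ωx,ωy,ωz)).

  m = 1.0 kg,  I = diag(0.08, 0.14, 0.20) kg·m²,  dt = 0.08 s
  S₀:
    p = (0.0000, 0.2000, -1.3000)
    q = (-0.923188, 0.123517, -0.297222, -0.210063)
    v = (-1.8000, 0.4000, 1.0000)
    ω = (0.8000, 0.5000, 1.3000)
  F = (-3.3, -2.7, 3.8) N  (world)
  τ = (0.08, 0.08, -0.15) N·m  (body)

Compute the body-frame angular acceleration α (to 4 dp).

gyro term ω×Iω = (0.0390, -0.1248, 0.0240)
α = I⁻¹(τ − ω×Iω) = (0.5125, 1.4629, -0.8700)

α = (0.5125, 1.4629, -0.8700)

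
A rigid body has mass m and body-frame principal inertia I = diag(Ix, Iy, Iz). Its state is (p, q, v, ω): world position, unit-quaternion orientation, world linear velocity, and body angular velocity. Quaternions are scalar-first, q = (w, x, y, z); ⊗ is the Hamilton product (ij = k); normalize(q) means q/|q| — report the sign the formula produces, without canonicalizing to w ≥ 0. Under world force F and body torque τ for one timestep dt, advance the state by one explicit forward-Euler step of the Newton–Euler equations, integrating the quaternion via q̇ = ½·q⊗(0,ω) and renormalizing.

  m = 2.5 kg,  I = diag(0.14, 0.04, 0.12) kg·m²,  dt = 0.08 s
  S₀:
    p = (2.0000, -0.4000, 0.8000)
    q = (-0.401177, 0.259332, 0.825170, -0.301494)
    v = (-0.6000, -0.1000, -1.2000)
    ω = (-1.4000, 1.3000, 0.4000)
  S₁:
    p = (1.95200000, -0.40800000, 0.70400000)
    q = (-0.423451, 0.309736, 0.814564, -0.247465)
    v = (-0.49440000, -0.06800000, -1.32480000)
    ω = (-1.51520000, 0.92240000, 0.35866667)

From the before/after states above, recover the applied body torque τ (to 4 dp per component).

ω₁ − ω₀ = (-0.11520000, -0.37760000, -0.04133333)
applied torque τ = (-0.1600, -0.2000, 0.1200)

τ = (-0.1600, -0.2000, 0.1200)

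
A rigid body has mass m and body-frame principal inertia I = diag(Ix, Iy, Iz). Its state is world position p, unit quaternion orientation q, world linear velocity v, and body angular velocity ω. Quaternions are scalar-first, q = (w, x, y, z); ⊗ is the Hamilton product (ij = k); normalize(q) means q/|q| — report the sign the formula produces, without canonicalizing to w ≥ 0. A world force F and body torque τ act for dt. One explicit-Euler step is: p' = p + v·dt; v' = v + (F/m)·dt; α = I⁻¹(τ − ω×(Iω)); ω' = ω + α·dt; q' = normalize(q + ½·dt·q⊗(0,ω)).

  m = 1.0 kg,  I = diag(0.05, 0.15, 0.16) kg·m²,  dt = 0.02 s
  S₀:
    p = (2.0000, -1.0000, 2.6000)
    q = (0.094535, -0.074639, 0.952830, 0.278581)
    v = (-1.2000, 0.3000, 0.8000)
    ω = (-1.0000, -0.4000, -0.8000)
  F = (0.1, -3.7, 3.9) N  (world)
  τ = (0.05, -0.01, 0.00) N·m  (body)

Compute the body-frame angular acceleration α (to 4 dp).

α = (0.9360, 0.5200, -0.2500)

gyro term ω×Iω = (0.0032, -0.0880, 0.0400)
α = I⁻¹(τ − ω×Iω) = (0.9360, 0.5200, -0.2500)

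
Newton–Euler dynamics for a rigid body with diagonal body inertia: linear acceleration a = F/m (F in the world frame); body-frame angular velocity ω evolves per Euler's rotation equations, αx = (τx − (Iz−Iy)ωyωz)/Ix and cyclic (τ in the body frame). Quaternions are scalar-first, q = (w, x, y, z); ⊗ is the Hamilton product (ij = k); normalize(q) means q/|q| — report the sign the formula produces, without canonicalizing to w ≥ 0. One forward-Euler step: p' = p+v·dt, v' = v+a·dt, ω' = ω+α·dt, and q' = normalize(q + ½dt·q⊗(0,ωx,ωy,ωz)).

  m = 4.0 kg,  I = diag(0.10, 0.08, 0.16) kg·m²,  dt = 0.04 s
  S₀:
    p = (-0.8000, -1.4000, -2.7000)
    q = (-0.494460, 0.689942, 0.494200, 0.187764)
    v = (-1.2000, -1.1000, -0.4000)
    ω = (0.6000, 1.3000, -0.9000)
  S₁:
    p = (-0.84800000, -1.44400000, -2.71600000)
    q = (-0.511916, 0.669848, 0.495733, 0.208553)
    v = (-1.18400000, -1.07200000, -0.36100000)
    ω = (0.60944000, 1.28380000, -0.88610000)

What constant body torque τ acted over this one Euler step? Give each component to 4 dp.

τ = (-0.0700, 0.0000, 0.0400)

Δω = ω₁−ω₀ = (0.00944000, -0.01620000, 0.01390000)
applied torque τ = (-0.0700, 0.0000, 0.0400)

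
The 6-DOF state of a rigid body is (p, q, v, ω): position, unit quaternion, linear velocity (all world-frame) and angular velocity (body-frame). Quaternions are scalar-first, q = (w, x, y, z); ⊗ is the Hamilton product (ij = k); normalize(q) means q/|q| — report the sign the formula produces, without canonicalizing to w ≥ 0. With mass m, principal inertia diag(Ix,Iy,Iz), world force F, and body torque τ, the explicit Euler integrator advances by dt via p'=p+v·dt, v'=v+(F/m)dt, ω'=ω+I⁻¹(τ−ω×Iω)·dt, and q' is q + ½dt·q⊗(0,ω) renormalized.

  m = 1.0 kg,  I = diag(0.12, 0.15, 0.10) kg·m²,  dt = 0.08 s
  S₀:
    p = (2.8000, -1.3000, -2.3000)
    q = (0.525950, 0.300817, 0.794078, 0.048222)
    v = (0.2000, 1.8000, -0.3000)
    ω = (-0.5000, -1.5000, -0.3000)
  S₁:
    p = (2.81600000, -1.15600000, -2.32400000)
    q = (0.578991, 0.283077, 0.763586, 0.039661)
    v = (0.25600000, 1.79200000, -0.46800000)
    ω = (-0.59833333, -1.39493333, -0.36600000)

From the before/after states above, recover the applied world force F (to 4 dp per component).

F = (0.7000, -0.1000, -2.1000)

velocity change Δv = (0.05600000, -0.00800000, -0.16800000)
F = m·Δv/dt = (0.7000, -0.1000, -2.1000)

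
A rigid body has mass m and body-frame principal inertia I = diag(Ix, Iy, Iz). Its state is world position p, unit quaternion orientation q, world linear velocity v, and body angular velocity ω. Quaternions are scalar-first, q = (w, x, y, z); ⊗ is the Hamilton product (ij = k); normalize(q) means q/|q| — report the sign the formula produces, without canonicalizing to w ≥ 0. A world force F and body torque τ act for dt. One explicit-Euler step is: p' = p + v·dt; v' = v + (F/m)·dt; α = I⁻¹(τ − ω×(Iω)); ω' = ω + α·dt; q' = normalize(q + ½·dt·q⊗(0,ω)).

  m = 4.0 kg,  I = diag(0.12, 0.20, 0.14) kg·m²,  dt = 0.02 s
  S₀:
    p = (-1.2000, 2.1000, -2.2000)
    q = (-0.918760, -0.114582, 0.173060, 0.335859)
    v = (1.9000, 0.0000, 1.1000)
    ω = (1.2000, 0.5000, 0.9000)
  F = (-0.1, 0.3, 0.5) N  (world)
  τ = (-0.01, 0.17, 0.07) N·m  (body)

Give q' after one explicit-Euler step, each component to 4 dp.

q' = (-0.9212, -0.1257, 0.1735, 0.3249)

2q̇ = q⊗(0,ω) = (-0.2513047, -1.1146875, 0.0467746, -1.0918470)
q + ½dt·q⊗(0,ω), renormalized = (-0.9212, -0.1257, 0.1735, 0.3249)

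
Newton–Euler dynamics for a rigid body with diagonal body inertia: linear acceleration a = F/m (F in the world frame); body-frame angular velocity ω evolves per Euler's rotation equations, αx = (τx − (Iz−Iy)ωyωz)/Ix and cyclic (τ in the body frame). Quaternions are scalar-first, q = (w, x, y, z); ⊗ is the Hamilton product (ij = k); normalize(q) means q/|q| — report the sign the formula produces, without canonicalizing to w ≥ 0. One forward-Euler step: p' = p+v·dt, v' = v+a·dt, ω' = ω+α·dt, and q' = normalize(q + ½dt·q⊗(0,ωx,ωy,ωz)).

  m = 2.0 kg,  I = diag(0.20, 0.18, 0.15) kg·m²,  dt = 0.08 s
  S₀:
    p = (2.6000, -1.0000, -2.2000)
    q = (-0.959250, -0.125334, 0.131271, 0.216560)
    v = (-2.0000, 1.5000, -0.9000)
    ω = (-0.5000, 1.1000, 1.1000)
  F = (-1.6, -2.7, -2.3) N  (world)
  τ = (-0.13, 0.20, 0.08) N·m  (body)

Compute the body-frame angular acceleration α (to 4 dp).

α = (-0.4685, 1.2639, 0.4600)

gyro term ω×Iω = (-0.0363, -0.0275, 0.0110)
(τ − ω×Iω)/I = (-0.4685, 1.2639, 0.4600)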